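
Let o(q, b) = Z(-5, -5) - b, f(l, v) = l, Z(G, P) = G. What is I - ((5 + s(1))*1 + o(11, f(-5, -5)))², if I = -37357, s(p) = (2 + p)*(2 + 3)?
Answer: -37757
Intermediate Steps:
s(p) = 10 + 5*p (s(p) = (2 + p)*5 = 10 + 5*p)
o(q, b) = -5 - b
I - ((5 + s(1))*1 + o(11, f(-5, -5)))² = -37357 - ((5 + (10 + 5*1))*1 + (-5 - 1*(-5)))² = -37357 - ((5 + (10 + 5))*1 + (-5 + 5))² = -37357 - ((5 + 15)*1 + 0)² = -37357 - (20*1 + 0)² = -37357 - (20 + 0)² = -37357 - 1*20² = -37357 - 1*400 = -37357 - 400 = -37757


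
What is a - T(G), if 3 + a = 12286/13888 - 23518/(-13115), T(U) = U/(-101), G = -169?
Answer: -18353986183/9198126560 ≈ -1.9954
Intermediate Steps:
T(U) = -U/101 (T(U) = U*(-1/101) = -U/101)
a = -29337243/91070560 (a = -3 + (12286/13888 - 23518/(-13115)) = -3 + (12286*(1/13888) - 23518*(-1/13115)) = -3 + (6143/6944 + 23518/13115) = -3 + 243874437/91070560 = -29337243/91070560 ≈ -0.32214)
a - T(G) = -29337243/91070560 - (-1)*(-169)/101 = -29337243/91070560 - 1*169/101 = -29337243/91070560 - 169/101 = -18353986183/9198126560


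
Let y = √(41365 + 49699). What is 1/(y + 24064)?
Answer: 3008/72373129 - √22766/289492516 ≈ 4.1041e-5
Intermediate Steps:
y = 2*√22766 (y = √91064 = 2*√22766 ≈ 301.77)
1/(y + 24064) = 1/(2*√22766 + 24064) = 1/(24064 + 2*√22766)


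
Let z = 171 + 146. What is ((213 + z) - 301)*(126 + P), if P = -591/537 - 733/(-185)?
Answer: 977200708/33115 ≈ 29509.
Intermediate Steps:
z = 317
P = 94762/33115 (P = -591*1/537 - 733*(-1/185) = -197/179 + 733/185 = 94762/33115 ≈ 2.8616)
((213 + z) - 301)*(126 + P) = ((213 + 317) - 301)*(126 + 94762/33115) = (530 - 301)*(4267252/33115) = 229*(4267252/33115) = 977200708/33115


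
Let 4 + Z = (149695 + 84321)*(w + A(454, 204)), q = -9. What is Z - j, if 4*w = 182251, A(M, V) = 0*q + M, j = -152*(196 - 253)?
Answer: 10768647100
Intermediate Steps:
j = 8664 (j = -152*(-57) = 8664)
A(M, V) = M (A(M, V) = 0*(-9) + M = 0 + M = M)
w = 182251/4 (w = (¼)*182251 = 182251/4 ≈ 45563.)
Z = 10768655764 (Z = -4 + (149695 + 84321)*(182251/4 + 454) = -4 + 234016*(184067/4) = -4 + 10768655768 = 10768655764)
Z - j = 10768655764 - 1*8664 = 10768655764 - 8664 = 10768647100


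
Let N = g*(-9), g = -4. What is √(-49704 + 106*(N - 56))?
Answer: 4*I*√3239 ≈ 227.65*I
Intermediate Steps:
N = 36 (N = -4*(-9) = 36)
√(-49704 + 106*(N - 56)) = √(-49704 + 106*(36 - 56)) = √(-49704 + 106*(-20)) = √(-49704 - 2120) = √(-51824) = 4*I*√3239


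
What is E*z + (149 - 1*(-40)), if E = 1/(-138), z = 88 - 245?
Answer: 26239/138 ≈ 190.14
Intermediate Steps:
z = -157
E = -1/138 ≈ -0.0072464
E*z + (149 - 1*(-40)) = -1/138*(-157) + (149 - 1*(-40)) = 157/138 + (149 + 40) = 157/138 + 189 = 26239/138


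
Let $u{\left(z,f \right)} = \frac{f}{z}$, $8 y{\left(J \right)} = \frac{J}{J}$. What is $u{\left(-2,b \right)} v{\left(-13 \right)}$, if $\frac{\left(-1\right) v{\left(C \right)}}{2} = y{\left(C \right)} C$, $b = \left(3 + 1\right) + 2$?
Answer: $- \frac{39}{4} \approx -9.75$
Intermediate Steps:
$y{\left(J \right)} = \frac{1}{8}$ ($y{\left(J \right)} = \frac{J \frac{1}{J}}{8} = \frac{1}{8} \cdot 1 = \frac{1}{8}$)
$b = 6$ ($b = 4 + 2 = 6$)
$v{\left(C \right)} = - \frac{C}{4}$ ($v{\left(C \right)} = - 2 \frac{C}{8} = - \frac{C}{4}$)
$u{\left(-2,b \right)} v{\left(-13 \right)} = \frac{6}{-2} \left(\left(- \frac{1}{4}\right) \left(-13\right)\right) = 6 \left(- \frac{1}{2}\right) \frac{13}{4} = \left(-3\right) \frac{13}{4} = - \frac{39}{4}$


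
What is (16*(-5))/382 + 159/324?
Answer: 5803/20628 ≈ 0.28132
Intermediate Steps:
(16*(-5))/382 + 159/324 = -80*1/382 + 159*(1/324) = -40/191 + 53/108 = 5803/20628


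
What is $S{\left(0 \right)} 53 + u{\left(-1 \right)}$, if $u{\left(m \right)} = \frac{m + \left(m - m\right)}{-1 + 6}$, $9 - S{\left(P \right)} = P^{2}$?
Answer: $\frac{2384}{5} \approx 476.8$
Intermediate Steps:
$S{\left(P \right)} = 9 - P^{2}$
$u{\left(m \right)} = \frac{m}{5}$ ($u{\left(m \right)} = \frac{m + 0}{5} = m \frac{1}{5} = \frac{m}{5}$)
$S{\left(0 \right)} 53 + u{\left(-1 \right)} = \left(9 - 0^{2}\right) 53 + \frac{1}{5} \left(-1\right) = \left(9 - 0\right) 53 - \frac{1}{5} = \left(9 + 0\right) 53 - \frac{1}{5} = 9 \cdot 53 - \frac{1}{5} = 477 - \frac{1}{5} = \frac{2384}{5}$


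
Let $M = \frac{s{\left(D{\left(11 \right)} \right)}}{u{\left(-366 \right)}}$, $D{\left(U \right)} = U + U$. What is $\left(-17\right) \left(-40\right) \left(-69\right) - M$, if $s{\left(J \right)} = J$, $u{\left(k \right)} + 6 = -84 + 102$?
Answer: $- \frac{281531}{6} \approx -46922.0$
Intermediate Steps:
$u{\left(k \right)} = 12$ ($u{\left(k \right)} = -6 + \left(-84 + 102\right) = -6 + 18 = 12$)
$D{\left(U \right)} = 2 U$
$M = \frac{11}{6}$ ($M = \frac{2 \cdot 11}{12} = 22 \cdot \frac{1}{12} = \frac{11}{6} \approx 1.8333$)
$\left(-17\right) \left(-40\right) \left(-69\right) - M = \left(-17\right) \left(-40\right) \left(-69\right) - \frac{11}{6} = 680 \left(-69\right) - \frac{11}{6} = -46920 - \frac{11}{6} = - \frac{281531}{6}$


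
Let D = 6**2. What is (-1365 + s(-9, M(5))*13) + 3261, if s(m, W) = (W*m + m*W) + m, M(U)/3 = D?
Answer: -23493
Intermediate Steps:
D = 36
M(U) = 108 (M(U) = 3*36 = 108)
s(m, W) = m + 2*W*m (s(m, W) = (W*m + W*m) + m = 2*W*m + m = m + 2*W*m)
(-1365 + s(-9, M(5))*13) + 3261 = (-1365 - 9*(1 + 2*108)*13) + 3261 = (-1365 - 9*(1 + 216)*13) + 3261 = (-1365 - 9*217*13) + 3261 = (-1365 - 1953*13) + 3261 = (-1365 - 25389) + 3261 = -26754 + 3261 = -23493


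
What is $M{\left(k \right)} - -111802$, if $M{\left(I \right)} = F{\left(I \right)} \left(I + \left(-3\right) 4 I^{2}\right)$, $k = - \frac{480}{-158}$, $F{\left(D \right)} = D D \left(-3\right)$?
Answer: $\frac{4470860027962}{38950081} \approx 1.1478 \cdot 10^{5}$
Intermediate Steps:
$F{\left(D \right)} = - 3 D^{2}$ ($F{\left(D \right)} = D^{2} \left(-3\right) = - 3 D^{2}$)
$k = \frac{240}{79}$ ($k = \left(-480\right) \left(- \frac{1}{158}\right) = \frac{240}{79} \approx 3.038$)
$M{\left(I \right)} = - 3 I^{2} \left(I - 12 I^{2}\right)$ ($M{\left(I \right)} = - 3 I^{2} \left(I + \left(-3\right) 4 I^{2}\right) = - 3 I^{2} \left(I - 12 I^{2}\right)$)
$M{\left(k \right)} - -111802 = \left(\frac{240}{79}\right)^{3} \left(-3 + 36 \cdot \frac{240}{79}\right) - -111802 = \frac{13824000 \left(-3 + \frac{8640}{79}\right)}{493039} + 111802 = \frac{13824000}{493039} \cdot \frac{8403}{79} + 111802 = \frac{116163072000}{38950081} + 111802 = \frac{4470860027962}{38950081}$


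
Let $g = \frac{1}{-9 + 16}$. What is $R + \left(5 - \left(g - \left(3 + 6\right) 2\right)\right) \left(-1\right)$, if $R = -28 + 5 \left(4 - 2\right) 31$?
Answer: $\frac{1814}{7} \approx 259.14$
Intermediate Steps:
$g = \frac{1}{7} \approx 0.14286$
$R = 282$ ($R = -28 + 5 \cdot 2 \cdot 31 = -28 + 10 \cdot 31 = -28 + 310 = 282$)
$R + \left(5 - \left(g - \left(3 + 6\right) 2\right)\right) \left(-1\right) = 282 + \left(5 - \left(\frac{1}{7} - \left(3 + 6\right) 2\right)\right) \left(-1\right) = 282 + \left(5 + \left(9 \cdot 2 - \frac{1}{7}\right)\right) \left(-1\right) = 282 + \left(5 + \left(18 - \frac{1}{7}\right)\right) \left(-1\right) = 282 + \left(5 + \frac{125}{7}\right) \left(-1\right) = 282 + \frac{160}{7} \left(-1\right) = 282 - \frac{160}{7} = \frac{1814}{7}$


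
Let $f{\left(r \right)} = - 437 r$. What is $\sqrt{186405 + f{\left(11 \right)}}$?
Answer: $\sqrt{181598} \approx 426.14$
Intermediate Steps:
$\sqrt{186405 + f{\left(11 \right)}} = \sqrt{186405 - 4807} = \sqrt{181598}$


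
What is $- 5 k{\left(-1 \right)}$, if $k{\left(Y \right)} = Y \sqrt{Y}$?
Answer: $5 i \approx 5.0 i$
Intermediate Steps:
$k{\left(Y \right)} = Y^{\frac{3}{2}}$
$- 5 k{\left(-1 \right)} = - 5 \left(-1\right)^{\frac{3}{2}} = - 5 \left(- i\right) = 5 i$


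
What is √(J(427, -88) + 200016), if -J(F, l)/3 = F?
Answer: √198735 ≈ 445.80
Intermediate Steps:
J(F, l) = -3*F
√(J(427, -88) + 200016) = √(-3*427 + 200016) = √(-1281 + 200016) = √198735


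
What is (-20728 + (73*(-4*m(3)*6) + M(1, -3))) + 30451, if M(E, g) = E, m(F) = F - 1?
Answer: 6220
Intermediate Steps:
m(F) = -1 + F
(-20728 + (73*(-4*m(3)*6) + M(1, -3))) + 30451 = (-20728 + (73*(-4*(-1 + 3)*6) + 1)) + 30451 = (-20728 + (73*(-4*2*6) + 1)) + 30451 = (-20728 + (73*(-8*6) + 1)) + 30451 = (-20728 + (73*(-48) + 1)) + 30451 = (-20728 + (-3504 + 1)) + 30451 = (-20728 - 3503) + 30451 = -24231 + 30451 = 6220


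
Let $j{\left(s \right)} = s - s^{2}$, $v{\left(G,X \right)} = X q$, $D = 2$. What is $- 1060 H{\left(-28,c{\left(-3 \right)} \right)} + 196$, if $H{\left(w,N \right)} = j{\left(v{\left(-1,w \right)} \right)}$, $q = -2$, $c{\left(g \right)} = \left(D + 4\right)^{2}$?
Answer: $3264996$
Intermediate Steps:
$c{\left(g \right)} = 36$ ($c{\left(g \right)} = \left(2 + 4\right)^{2} = 6^{2} = 36$)
$v{\left(G,X \right)} = - 2 X$ ($v{\left(G,X \right)} = X \left(-2\right) = - 2 X$)
$H{\left(w,N \right)} = - 2 w \left(1 + 2 w\right)$ ($H{\left(w,N \right)} = - 2 w \left(1 - - 2 w\right) = - 2 w \left(1 + 2 w\right)$)
$- 1060 H{\left(-28,c{\left(-3 \right)} \right)} + 196 = - 1060 \cdot 2 \left(-28\right) \left(-1 - -56\right) + 196 = - 1060 \cdot 2 \left(-28\right) \left(-1 + 56\right) + 196 = - 1060 \cdot 2 \left(-28\right) 55 + 196 = \left(-1060\right) \left(-3080\right) + 196 = 3264800 + 196 = 3264996$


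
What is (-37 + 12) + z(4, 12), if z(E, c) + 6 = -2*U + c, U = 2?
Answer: -23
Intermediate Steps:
z(E, c) = -10 + c (z(E, c) = -6 + (-2*2 + c) = -6 + (-4 + c) = -10 + c)
(-37 + 12) + z(4, 12) = (-37 + 12) + (-10 + 12) = -25 + 2 = -23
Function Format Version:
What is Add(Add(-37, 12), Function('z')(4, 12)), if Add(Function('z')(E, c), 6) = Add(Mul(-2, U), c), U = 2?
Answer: -23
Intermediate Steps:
Function('z')(E, c) = Add(-10, c) (Function('z')(E, c) = Add(-6, Add(Mul(-2, 2), c)) = Add(-6, Add(-4, c)) = Add(-10, c))
Add(Add(-37, 12), Function('z')(4, 12)) = Add(Add(-37, 12), Add(-10, 12)) = Add(-25, 2) = -23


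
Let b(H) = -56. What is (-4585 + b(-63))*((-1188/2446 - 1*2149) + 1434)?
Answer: 4061055999/1223 ≈ 3.3206e+6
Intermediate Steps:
(-4585 + b(-63))*((-1188/2446 - 1*2149) + 1434) = (-4585 - 56)*((-1188/2446 - 1*2149) + 1434) = -4641*((-1188*1/2446 - 2149) + 1434) = -4641*((-594/1223 - 2149) + 1434) = -4641*(-2628821/1223 + 1434) = -4641*(-875039/1223) = 4061055999/1223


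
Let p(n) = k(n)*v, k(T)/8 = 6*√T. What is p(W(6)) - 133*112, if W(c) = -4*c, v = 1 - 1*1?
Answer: -14896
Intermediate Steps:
v = 0 (v = 1 - 1 = 0)
k(T) = 48*√T (k(T) = 8*(6*√T) = 48*√T)
p(n) = 0 (p(n) = (48*√n)*0 = 0)
p(W(6)) - 133*112 = 0 - 133*112 = 0 - 14896 = -14896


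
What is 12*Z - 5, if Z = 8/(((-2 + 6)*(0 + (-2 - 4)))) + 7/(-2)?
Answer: -51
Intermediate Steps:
Z = -23/6 (Z = 8/((4*(0 - 6))) + 7*(-½) = 8/((4*(-6))) - 7/2 = 8/(-24) - 7/2 = 8*(-1/24) - 7/2 = -⅓ - 7/2 = -23/6 ≈ -3.8333)
12*Z - 5 = 12*(-23/6) - 5 = -46 - 5 = -51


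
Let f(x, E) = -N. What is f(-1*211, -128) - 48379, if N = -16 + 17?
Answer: -48380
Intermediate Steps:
N = 1
f(x, E) = -1 (f(x, E) = -1*1 = -1)
f(-1*211, -128) - 48379 = -1 - 48379 = -48380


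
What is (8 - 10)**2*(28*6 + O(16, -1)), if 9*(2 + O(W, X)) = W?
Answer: 6040/9 ≈ 671.11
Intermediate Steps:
O(W, X) = -2 + W/9
(8 - 10)**2*(28*6 + O(16, -1)) = (8 - 10)**2*(28*6 + (-2 + (1/9)*16)) = (-2)**2*(168 + (-2 + 16/9)) = 4*(168 - 2/9) = 4*(1510/9) = 6040/9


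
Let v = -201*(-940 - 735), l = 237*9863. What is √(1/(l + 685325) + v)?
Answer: √769105285181028914/1511428 ≈ 580.24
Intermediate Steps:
l = 2337531
v = 336675 (v = -201*(-1675) = 336675)
√(1/(l + 685325) + v) = √(1/(2337531 + 685325) + 336675) = √(1/3022856 + 336675) = √(1017720043801/3022856) = √769105285181028914/1511428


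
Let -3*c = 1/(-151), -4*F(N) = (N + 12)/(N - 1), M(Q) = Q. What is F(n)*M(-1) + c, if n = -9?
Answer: -1319/18120 ≈ -0.072793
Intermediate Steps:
F(N) = -(12 + N)/(4*(-1 + N)) (F(N) = -(N + 12)/(4*(N - 1)) = -(12 + N)/(4*(-1 + N)))
c = 1/453 (c = -1/3/(-151) = -1/3*(-1/151) = 1/453 ≈ 0.0022075)
F(n)*M(-1) + c = ((-12 - 1*(-9))/(4*(-1 - 9)))*(-1) + 1/453 = ((1/4)*(-12 + 9)/(-10))*(-1) + 1/453 = ((1/4)*(-1/10)*(-3))*(-1) + 1/453 = (3/40)*(-1) + 1/453 = -3/40 + 1/453 = -1319/18120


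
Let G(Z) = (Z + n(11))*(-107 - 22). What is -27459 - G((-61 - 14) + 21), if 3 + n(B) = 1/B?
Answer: -382803/11 ≈ -34800.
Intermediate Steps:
n(B) = -3 + 1/B
G(Z) = 4128/11 - 129*Z (G(Z) = (Z + (-3 + 1/11))*(-107 - 22) = (Z + (-3 + 1/11))*(-129) = (Z - 32/11)*(-129) = (-32/11 + Z)*(-129) = 4128/11 - 129*Z)
-27459 - G((-61 - 14) + 21) = -27459 - (4128/11 - 129*((-61 - 14) + 21)) = -27459 - (4128/11 - 129*(-75 + 21)) = -27459 - (4128/11 - 129*(-54)) = -27459 - (4128/11 + 6966) = -27459 - 1*80754/11 = -27459 - 80754/11 = -382803/11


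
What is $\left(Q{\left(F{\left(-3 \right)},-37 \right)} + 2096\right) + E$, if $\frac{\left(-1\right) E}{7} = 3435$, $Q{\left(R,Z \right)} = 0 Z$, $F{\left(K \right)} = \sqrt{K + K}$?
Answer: $-21949$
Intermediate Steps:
$F{\left(K \right)} = \sqrt{2} \sqrt{K}$ ($F{\left(K \right)} = \sqrt{2 K} = \sqrt{2} \sqrt{K}$)
$Q{\left(R,Z \right)} = 0$
$E = -24045$ ($E = \left(-7\right) 3435 = -24045$)
$\left(Q{\left(F{\left(-3 \right)},-37 \right)} + 2096\right) + E = \left(0 + 2096\right) - 24045 = 2096 - 24045 = -21949$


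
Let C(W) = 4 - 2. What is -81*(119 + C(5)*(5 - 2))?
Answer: -10125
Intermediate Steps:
C(W) = 2
-81*(119 + C(5)*(5 - 2)) = -81*(119 + 2*(5 - 2)) = -81*(119 + 2*3) = -81*(119 + 6) = -81*125 = -10125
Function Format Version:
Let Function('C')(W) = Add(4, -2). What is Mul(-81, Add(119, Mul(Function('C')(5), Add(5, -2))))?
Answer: -10125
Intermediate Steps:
Function('C')(W) = 2
Mul(-81, Add(119, Mul(Function('C')(5), Add(5, -2)))) = Mul(-81, Add(119, Mul(2, Add(5, -2)))) = Mul(-81, Add(119, Mul(2, 3))) = Mul(-81, Add(119, 6)) = Mul(-81, 125) = -10125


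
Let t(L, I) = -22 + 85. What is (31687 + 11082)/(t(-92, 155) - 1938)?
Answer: -42769/1875 ≈ -22.810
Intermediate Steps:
t(L, I) = 63
(31687 + 11082)/(t(-92, 155) - 1938) = (31687 + 11082)/(63 - 1938) = 42769/(-1875) = 42769*(-1/1875) = -42769/1875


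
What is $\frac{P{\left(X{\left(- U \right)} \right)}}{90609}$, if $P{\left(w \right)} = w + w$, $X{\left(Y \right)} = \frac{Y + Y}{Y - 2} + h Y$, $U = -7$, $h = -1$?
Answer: $- \frac{14}{151015} \approx -9.2706 \cdot 10^{-5}$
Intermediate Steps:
$X{\left(Y \right)} = - Y + \frac{2 Y}{-2 + Y}$ ($X{\left(Y \right)} = \frac{Y + Y}{Y - 2} - Y = \frac{2 Y}{-2 + Y} - Y = - Y + \frac{2 Y}{-2 + Y}$)
$P{\left(w \right)} = 2 w$
$\frac{P{\left(X{\left(- U \right)} \right)}}{90609} = \frac{2 \frac{\left(-1\right) \left(-7\right) \left(4 - \left(-1\right) \left(-7\right)\right)}{-2 - -7}}{90609} = 2 \frac{7 \left(4 - 7\right)}{-2 + 7} \cdot \frac{1}{90609} = 2 \frac{7 \left(4 - 7\right)}{5} \cdot \frac{1}{90609} = 2 \cdot 7 \cdot \frac{1}{5} \left(-3\right) \frac{1}{90609} = 2 \left(- \frac{21}{5}\right) \frac{1}{90609} = \left(- \frac{42}{5}\right) \frac{1}{90609} = - \frac{14}{151015}$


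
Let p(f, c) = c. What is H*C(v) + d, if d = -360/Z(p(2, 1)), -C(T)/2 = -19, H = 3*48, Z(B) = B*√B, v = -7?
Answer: 5112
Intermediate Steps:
Z(B) = B^(3/2)
H = 144
C(T) = 38 (C(T) = -2*(-19) = 38)
d = -360 (d = -360/(1^(3/2)) = -360/1 = -360*1 = -360)
H*C(v) + d = 144*38 - 360 = 5472 - 360 = 5112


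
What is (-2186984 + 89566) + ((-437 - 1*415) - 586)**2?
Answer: -29574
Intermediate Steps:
(-2186984 + 89566) + ((-437 - 1*415) - 586)**2 = -2097418 + ((-437 - 415) - 586)**2 = -2097418 + (-852 - 586)**2 = -2097418 + (-1438)**2 = -2097418 + 2067844 = -29574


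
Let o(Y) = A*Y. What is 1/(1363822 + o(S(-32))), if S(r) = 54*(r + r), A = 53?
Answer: 1/1180654 ≈ 8.4699e-7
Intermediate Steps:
S(r) = 108*r (S(r) = 54*(2*r) = 108*r)
o(Y) = 53*Y
1/(1363822 + o(S(-32))) = 1/(1363822 + 53*(108*(-32))) = 1/(1363822 + 53*(-3456)) = 1/(1363822 - 183168) = 1/1180654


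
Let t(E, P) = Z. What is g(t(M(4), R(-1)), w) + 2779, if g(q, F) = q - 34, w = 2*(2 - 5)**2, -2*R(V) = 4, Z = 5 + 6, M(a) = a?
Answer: 2756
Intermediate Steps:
Z = 11
R(V) = -2 (R(V) = -1/2*4 = -2)
t(E, P) = 11
w = 18 (w = 2*(-3)**2 = 2*9 = 18)
g(q, F) = -34 + q
g(t(M(4), R(-1)), w) + 2779 = (-34 + 11) + 2779 = -23 + 2779 = 2756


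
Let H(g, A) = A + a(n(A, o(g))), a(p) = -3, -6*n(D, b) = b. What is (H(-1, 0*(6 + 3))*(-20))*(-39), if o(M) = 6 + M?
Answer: -2340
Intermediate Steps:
n(D, b) = -b/6
H(g, A) = -3 + A (H(g, A) = A - 3 = -3 + A)
(H(-1, 0*(6 + 3))*(-20))*(-39) = ((-3 + 0*(6 + 3))*(-20))*(-39) = ((-3 + 0*9)*(-20))*(-39) = ((-3 + 0)*(-20))*(-39) = -3*(-20)*(-39) = 60*(-39) = -2340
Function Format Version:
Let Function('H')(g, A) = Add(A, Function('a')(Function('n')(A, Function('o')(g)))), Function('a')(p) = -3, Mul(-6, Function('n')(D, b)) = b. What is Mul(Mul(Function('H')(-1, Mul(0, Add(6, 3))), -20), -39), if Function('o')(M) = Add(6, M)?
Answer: -2340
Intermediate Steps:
Function('n')(D, b) = Mul(Rational(-1, 6), b)
Function('H')(g, A) = Add(-3, A) (Function('H')(g, A) = Add(A, -3) = Add(-3, A))
Mul(Mul(Function('H')(-1, Mul(0, Add(6, 3))), -20), -39) = Mul(Mul(Add(-3, Mul(0, Add(6, 3))), -20), -39) = Mul(Mul(Add(-3, Mul(0, 9)), -20), -39) = Mul(Mul(Add(-3, 0), -20), -39) = Mul(Mul(-3, -20), -39) = Mul(60, -39) = -2340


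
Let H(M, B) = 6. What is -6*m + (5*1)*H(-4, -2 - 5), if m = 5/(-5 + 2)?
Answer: 40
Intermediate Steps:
m = -5/3 (m = 5/(-3) = 5*(-⅓) = -5/3 ≈ -1.6667)
-6*m + (5*1)*H(-4, -2 - 5) = -6*(-5/3) + (5*1)*6 = 10 + 5*6 = 10 + 30 = 40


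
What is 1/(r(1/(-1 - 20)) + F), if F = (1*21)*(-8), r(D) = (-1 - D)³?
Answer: -9261/1563848 ≈ -0.0059219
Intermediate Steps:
F = -168 (F = 21*(-8) = -168)
1/(r(1/(-1 - 20)) + F) = 1/(-(1 + 1/(-1 - 20))³ - 168) = 1/(-(1 + 1/(-21))³ - 168) = 1/(-(1 - 1/21)³ - 168) = 1/(-(20/21)³ - 168) = 1/(-1*8000/9261 - 168) = 1/(-8000/9261 - 168) = 1/(-1563848/9261) = -9261/1563848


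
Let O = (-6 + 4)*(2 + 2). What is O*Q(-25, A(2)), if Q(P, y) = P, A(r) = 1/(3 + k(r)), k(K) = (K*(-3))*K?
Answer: 200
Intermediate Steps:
k(K) = -3*K**2 (k(K) = (-3*K)*K = -3*K**2)
A(r) = 1/(3 - 3*r**2)
O = -8 (O = -2*4 = -8)
O*Q(-25, A(2)) = -8*(-25) = 200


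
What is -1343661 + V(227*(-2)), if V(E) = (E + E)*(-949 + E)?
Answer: -69737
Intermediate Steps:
V(E) = 2*E*(-949 + E) (V(E) = (2*E)*(-949 + E) = 2*E*(-949 + E))
-1343661 + V(227*(-2)) = -1343661 + 2*(227*(-2))*(-949 + 227*(-2)) = -1343661 + 2*(-454)*(-949 - 454) = -1343661 + 2*(-454)*(-1403) = -1343661 + 1273924 = -69737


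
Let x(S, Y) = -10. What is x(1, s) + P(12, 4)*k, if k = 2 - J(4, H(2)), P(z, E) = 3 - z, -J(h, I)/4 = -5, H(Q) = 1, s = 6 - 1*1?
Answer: 152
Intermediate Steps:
s = 5 (s = 6 - 1 = 5)
J(h, I) = 20 (J(h, I) = -4*(-5) = 20)
k = -18 (k = 2 - 1*20 = 2 - 20 = -18)
x(1, s) + P(12, 4)*k = -10 + (3 - 1*12)*(-18) = -10 + (3 - 12)*(-18) = -10 - 9*(-18) = -10 + 162 = 152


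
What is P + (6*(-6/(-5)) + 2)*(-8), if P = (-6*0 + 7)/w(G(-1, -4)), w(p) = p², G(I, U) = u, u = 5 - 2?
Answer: -3277/45 ≈ -72.822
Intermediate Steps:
u = 3
G(I, U) = 3
P = 7/9 (P = (-6*0 + 7)/(3²) = (0 + 7)/9 = 7*(⅑) = 7/9 ≈ 0.77778)
P + (6*(-6/(-5)) + 2)*(-8) = 7/9 + (6*(-6/(-5)) + 2)*(-8) = 7/9 + (6*(-6*(-⅕)) + 2)*(-8) = 7/9 + (6*(6/5) + 2)*(-8) = 7/9 + (36/5 + 2)*(-8) = 7/9 + (46/5)*(-8) = 7/9 - 368/5 = -3277/45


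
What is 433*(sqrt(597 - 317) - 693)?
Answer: -300069 + 866*sqrt(70) ≈ -2.9282e+5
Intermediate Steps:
433*(sqrt(597 - 317) - 693) = 433*(sqrt(280) - 693) = 433*(2*sqrt(70) - 693) = 433*(-693 + 2*sqrt(70)) = -300069 + 866*sqrt(70)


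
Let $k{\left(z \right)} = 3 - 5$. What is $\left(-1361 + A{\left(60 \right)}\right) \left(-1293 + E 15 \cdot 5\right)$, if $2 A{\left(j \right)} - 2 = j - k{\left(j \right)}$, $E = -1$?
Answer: $1818072$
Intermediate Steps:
$k{\left(z \right)} = -2$
$A{\left(j \right)} = 2 + \frac{j}{2}$ ($A{\left(j \right)} = 1 + \frac{j - -2}{2} = 1 + \frac{j + 2}{2} = 1 + \frac{2 + j}{2} = 1 + \left(1 + \frac{j}{2}\right) = 2 + \frac{j}{2}$)
$\left(-1361 + A{\left(60 \right)}\right) \left(-1293 + E 15 \cdot 5\right) = \left(-1361 + \left(2 + \frac{1}{2} \cdot 60\right)\right) \left(-1293 + \left(-1\right) 15 \cdot 5\right) = \left(-1361 + \left(2 + 30\right)\right) \left(-1293 - 75\right) = \left(-1361 + 32\right) \left(-1293 - 75\right) = \left(-1329\right) \left(-1368\right) = 1818072$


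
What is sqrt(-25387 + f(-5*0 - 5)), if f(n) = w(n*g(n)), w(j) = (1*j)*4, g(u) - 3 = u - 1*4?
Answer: I*sqrt(25267) ≈ 158.96*I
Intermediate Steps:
g(u) = -1 + u (g(u) = 3 + (u - 1*4) = 3 + (u - 4) = 3 + (-4 + u) = -1 + u)
w(j) = 4*j (w(j) = j*4 = 4*j)
f(n) = 4*n*(-1 + n) (f(n) = 4*(n*(-1 + n)) = 4*n*(-1 + n))
sqrt(-25387 + f(-5*0 - 5)) = sqrt(-25387 + 4*(-5*0 - 5)*(-1 + (-5*0 - 5))) = sqrt(-25387 + 4*(0 - 5)*(-1 + (0 - 5))) = sqrt(-25387 + 4*(-5)*(-1 - 5)) = sqrt(-25387 + 4*(-5)*(-6)) = sqrt(-25387 + 120) = sqrt(-25267) = I*sqrt(25267)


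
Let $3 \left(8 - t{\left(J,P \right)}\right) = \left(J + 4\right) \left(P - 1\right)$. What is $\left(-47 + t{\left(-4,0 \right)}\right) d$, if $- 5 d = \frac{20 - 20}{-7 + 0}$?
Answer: $0$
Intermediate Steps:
$t{\left(J,P \right)} = 8 - \frac{\left(-1 + P\right) \left(4 + J\right)}{3}$ ($t{\left(J,P \right)} = 8 - \frac{\left(J + 4\right) \left(P - 1\right)}{3} = 8 - \frac{\left(4 + J\right) \left(-1 + P\right)}{3} = 8 - \frac{\left(-1 + P\right) \left(4 + J\right)}{3}$)
$d = 0$ ($d = - \frac{\left(20 - 20\right) \frac{1}{-7 + 0}}{5} = - \frac{0 \frac{1}{-7}}{5} = - \frac{0 \left(- \frac{1}{7}\right)}{5} = \left(- \frac{1}{5}\right) 0 = 0$)
$\left(-47 + t{\left(-4,0 \right)}\right) d = \left(-47 + \left(\frac{28}{3} - 0 + \frac{1}{3} \left(-4\right) - \left(- \frac{4}{3}\right) 0\right)\right) 0 = \left(-47 + \left(\frac{28}{3} + 0 - \frac{4}{3} + 0\right)\right) 0 = \left(-47 + 8\right) 0 = \left(-39\right) 0 = 0$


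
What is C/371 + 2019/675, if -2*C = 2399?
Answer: -40409/166950 ≈ -0.24204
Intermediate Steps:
C = -2399/2 (C = -½*2399 = -2399/2 ≈ -1199.5)
C/371 + 2019/675 = -2399/2/371 + 2019/675 = -2399/2*1/371 + 2019*(1/675) = -2399/742 + 673/225 = -40409/166950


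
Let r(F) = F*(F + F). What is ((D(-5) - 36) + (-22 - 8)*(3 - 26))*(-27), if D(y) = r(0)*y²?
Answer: -17658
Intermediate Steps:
r(F) = 2*F² (r(F) = F*(2*F) = 2*F²)
D(y) = 0 (D(y) = (2*0²)*y² = (2*0)*y² = 0*y² = 0)
((D(-5) - 36) + (-22 - 8)*(3 - 26))*(-27) = ((0 - 36) + (-22 - 8)*(3 - 26))*(-27) = (-36 - 30*(-23))*(-27) = (-36 + 690)*(-27) = 654*(-27) = -17658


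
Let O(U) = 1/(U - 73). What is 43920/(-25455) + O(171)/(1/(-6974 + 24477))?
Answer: 29415647/166306 ≈ 176.88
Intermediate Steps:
O(U) = 1/(-73 + U)
43920/(-25455) + O(171)/(1/(-6974 + 24477)) = 43920/(-25455) + 1/((-73 + 171)*(1/(-6974 + 24477))) = 43920*(-1/25455) + 1/(98*(1/17503)) = -2928/1697 + 1/(98*(1/17503)) = -2928/1697 + (1/98)*17503 = -2928/1697 + 17503/98 = 29415647/166306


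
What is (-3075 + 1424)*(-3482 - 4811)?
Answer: 13691743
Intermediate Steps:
(-3075 + 1424)*(-3482 - 4811) = -1651*(-8293) = 13691743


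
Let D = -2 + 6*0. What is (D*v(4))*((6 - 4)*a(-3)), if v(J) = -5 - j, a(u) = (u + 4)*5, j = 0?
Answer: 100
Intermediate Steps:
a(u) = 20 + 5*u (a(u) = (4 + u)*5 = 20 + 5*u)
v(J) = -5 (v(J) = -5 - 1*0 = -5 + 0 = -5)
D = -2 (D = -2 + 0 = -2)
(D*v(4))*((6 - 4)*a(-3)) = (-2*(-5))*((6 - 4)*(20 + 5*(-3))) = 10*(2*(20 - 15)) = 10*(2*5) = 10*10 = 100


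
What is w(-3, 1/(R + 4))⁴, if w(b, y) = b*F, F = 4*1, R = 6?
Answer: 20736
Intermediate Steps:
F = 4
w(b, y) = 4*b (w(b, y) = b*4 = 4*b)
w(-3, 1/(R + 4))⁴ = (4*(-3))⁴ = (-12)⁴ = 20736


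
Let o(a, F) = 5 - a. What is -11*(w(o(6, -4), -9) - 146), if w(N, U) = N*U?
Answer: 1507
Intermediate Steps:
-11*(w(o(6, -4), -9) - 146) = -11*((5 - 1*6)*(-9) - 146) = -11*((5 - 6)*(-9) - 146) = -11*(-1*(-9) - 146) = -11*(9 - 146) = -11*(-137) = 1507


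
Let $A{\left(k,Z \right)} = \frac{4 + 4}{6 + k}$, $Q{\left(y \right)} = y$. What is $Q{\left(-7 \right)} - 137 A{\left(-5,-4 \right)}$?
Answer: $-1103$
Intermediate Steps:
$A{\left(k,Z \right)} = \frac{8}{6 + k}$
$Q{\left(-7 \right)} - 137 A{\left(-5,-4 \right)} = -7 - 137 \frac{8}{6 - 5} = -7 - 137 \cdot \frac{8}{1} = -7 - 137 \cdot 8 \cdot 1 = -7 - 1096 = -1103$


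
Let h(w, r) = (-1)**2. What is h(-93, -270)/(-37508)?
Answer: -1/37508 ≈ -2.6661e-5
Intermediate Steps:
h(w, r) = 1
h(-93, -270)/(-37508) = 1/(-37508) = 1*(-1/37508) = -1/37508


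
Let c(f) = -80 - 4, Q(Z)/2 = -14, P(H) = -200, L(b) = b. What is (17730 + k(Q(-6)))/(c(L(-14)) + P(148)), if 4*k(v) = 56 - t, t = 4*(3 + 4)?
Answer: -17737/284 ≈ -62.454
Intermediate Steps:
t = 28 (t = 4*7 = 28)
Q(Z) = -28 (Q(Z) = 2*(-14) = -28)
k(v) = 7 (k(v) = (56 - 1*28)/4 = (56 - 28)/4 = (1/4)*28 = 7)
c(f) = -84
(17730 + k(Q(-6)))/(c(L(-14)) + P(148)) = (17730 + 7)/(-84 - 200) = 17737/(-284) = 17737*(-1/284) = -17737/284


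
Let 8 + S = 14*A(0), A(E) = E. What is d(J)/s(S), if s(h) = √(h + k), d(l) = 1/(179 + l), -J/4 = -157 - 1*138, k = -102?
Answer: -I*√110/149490 ≈ -7.0159e-5*I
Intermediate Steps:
J = 1180 (J = -4*(-157 - 1*138) = -4*(-157 - 138) = -4*(-295) = 1180)
S = -8 (S = -8 + 14*0 = -8 + 0 = -8)
s(h) = √(-102 + h) (s(h) = √(h - 102) = √(-102 + h))
d(J)/s(S) = 1/((179 + 1180)*(√(-102 - 8))) = 1/(1359*(√(-110))) = 1/(1359*((I*√110))) = (-I*√110/110)/1359 = -I*√110/149490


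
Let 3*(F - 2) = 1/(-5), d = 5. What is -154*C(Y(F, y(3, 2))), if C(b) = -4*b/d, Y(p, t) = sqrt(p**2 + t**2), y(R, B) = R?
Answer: 616*sqrt(2866)/75 ≈ 439.70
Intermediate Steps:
F = 29/15 (F = 2 + (1/3)/(-5) = 2 + (1/3)*(-1/5) = 2 - 1/15 = 29/15 ≈ 1.9333)
C(b) = -4*b/5
-154*C(Y(F, y(3, 2))) = -(-616)*sqrt((29/15)**2 + 3**2)/5 = -(-616)*sqrt(841/225 + 9)/5 = -(-616)*sqrt(2866/225)/5 = -(-616)*sqrt(2866)/15/5 = -(-616)*sqrt(2866)/75 = 616*sqrt(2866)/75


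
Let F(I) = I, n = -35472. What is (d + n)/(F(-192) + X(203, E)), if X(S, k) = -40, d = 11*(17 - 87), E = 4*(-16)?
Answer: 18121/116 ≈ 156.22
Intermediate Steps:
E = -64
d = -770 (d = 11*(-70) = -770)
(d + n)/(F(-192) + X(203, E)) = (-770 - 35472)/(-192 - 40) = -36242/(-232) = -36242*(-1/232) = 18121/116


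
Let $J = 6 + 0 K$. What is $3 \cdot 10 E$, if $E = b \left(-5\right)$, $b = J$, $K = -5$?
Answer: $-900$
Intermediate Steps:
$J = 6$ ($J = 6 + 0 \left(-5\right) = 6 + 0 = 6$)
$b = 6$
$E = -30$ ($E = 6 \left(-5\right) = -30$)
$3 \cdot 10 E = 3 \cdot 10 \left(-30\right) = 30 \left(-30\right) = -900$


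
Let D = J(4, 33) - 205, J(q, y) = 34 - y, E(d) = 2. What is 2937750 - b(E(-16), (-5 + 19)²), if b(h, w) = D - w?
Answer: 2938150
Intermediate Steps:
D = -204 (D = (34 - 1*33) - 205 = (34 - 33) - 205 = 1 - 205 = -204)
b(h, w) = -204 - w
2937750 - b(E(-16), (-5 + 19)²) = 2937750 - (-204 - (-5 + 19)²) = 2937750 - (-204 - 1*14²) = 2937750 - (-204 - 1*196) = 2937750 - (-204 - 196) = 2937750 - 1*(-400) = 2937750 + 400 = 2938150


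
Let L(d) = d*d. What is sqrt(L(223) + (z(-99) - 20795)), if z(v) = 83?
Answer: sqrt(29017) ≈ 170.34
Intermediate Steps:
L(d) = d**2
sqrt(L(223) + (z(-99) - 20795)) = sqrt(223**2 + (83 - 20795)) = sqrt(49729 - 20712) = sqrt(29017)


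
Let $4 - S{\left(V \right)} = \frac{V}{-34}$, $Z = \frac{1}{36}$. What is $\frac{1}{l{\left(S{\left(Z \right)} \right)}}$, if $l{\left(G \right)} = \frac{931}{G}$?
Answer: $\frac{4897}{1139544} \approx 0.0042973$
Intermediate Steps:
$Z = \frac{1}{36} \approx 0.027778$
$S{\left(V \right)} = 4 + \frac{V}{34}$ ($S{\left(V \right)} = 4 - \frac{V}{-34} = 4 - V \left(- \frac{1}{34}\right) = 4 - - \frac{V}{34} = 4 + \frac{V}{34}$)
$\frac{1}{l{\left(S{\left(Z \right)} \right)}} = \frac{1}{931 \frac{1}{4 + \frac{1}{34} \cdot \frac{1}{36}}} = \frac{1}{931 \frac{1}{4 + \frac{1}{1224}}} = \frac{1}{931 \frac{1}{\frac{4897}{1224}}} = \frac{1}{931 \cdot \frac{1224}{4897}} = \frac{1}{\frac{1139544}{4897}} = \frac{4897}{1139544}$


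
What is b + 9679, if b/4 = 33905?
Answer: 145299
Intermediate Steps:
b = 135620 (b = 4*33905 = 135620)
b + 9679 = 135620 + 9679 = 145299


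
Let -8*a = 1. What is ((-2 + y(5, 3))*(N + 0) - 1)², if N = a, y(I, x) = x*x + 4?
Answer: 361/64 ≈ 5.6406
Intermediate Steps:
a = -⅛ (a = -⅛*1 = -⅛ ≈ -0.12500)
y(I, x) = 4 + x² (y(I, x) = x² + 4 = 4 + x²)
N = -⅛ ≈ -0.12500
((-2 + y(5, 3))*(N + 0) - 1)² = ((-2 + (4 + 3²))*(-⅛ + 0) - 1)² = ((-2 + (4 + 9))*(-⅛) - 1)² = ((-2 + 13)*(-⅛) - 1)² = (11*(-⅛) - 1)² = (-11/8 - 1)² = (-19/8)² = 361/64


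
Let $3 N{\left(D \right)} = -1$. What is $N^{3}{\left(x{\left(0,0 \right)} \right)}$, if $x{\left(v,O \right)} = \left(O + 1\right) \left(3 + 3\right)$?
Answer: $- \frac{1}{27} \approx -0.037037$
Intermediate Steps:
$x{\left(v,O \right)} = 6 + 6 O$ ($x{\left(v,O \right)} = \left(1 + O\right) 6 = 6 + 6 O$)
$N{\left(D \right)} = - \frac{1}{3}$ ($N{\left(D \right)} = \frac{1}{3} \left(-1\right) = - \frac{1}{3}$)
$N^{3}{\left(x{\left(0,0 \right)} \right)} = \left(- \frac{1}{3}\right)^{3} = - \frac{1}{27}$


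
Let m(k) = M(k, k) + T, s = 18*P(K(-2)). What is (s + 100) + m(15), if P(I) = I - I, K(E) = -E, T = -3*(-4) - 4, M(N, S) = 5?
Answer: 113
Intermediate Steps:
T = 8 (T = 12 - 4 = 8)
P(I) = 0
s = 0 (s = 18*0 = 0)
m(k) = 13 (m(k) = 5 + 8 = 13)
(s + 100) + m(15) = (0 + 100) + 13 = 100 + 13 = 113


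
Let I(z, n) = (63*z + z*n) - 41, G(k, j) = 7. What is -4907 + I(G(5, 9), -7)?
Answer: -4556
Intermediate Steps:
I(z, n) = -41 + 63*z + n*z (I(z, n) = (63*z + n*z) - 41 = -41 + 63*z + n*z)
-4907 + I(G(5, 9), -7) = -4907 + (-41 + 63*7 - 7*7) = -4907 + (-41 + 441 - 49) = -4907 + 351 = -4556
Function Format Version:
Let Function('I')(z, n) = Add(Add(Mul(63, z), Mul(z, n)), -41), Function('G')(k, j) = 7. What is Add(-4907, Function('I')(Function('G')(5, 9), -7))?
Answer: -4556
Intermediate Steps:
Function('I')(z, n) = Add(-41, Mul(63, z), Mul(n, z)) (Function('I')(z, n) = Add(Add(Mul(63, z), Mul(n, z)), -41) = Add(-41, Mul(63, z), Mul(n, z)))
Add(-4907, Function('I')(Function('G')(5, 9), -7)) = Add(-4907, Add(-41, Mul(63, 7), Mul(-7, 7))) = Add(-4907, Add(-41, 441, -49)) = Add(-4907, 351) = -4556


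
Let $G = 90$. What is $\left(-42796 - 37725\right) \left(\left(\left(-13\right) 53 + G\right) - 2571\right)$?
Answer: $255251570$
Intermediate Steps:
$\left(-42796 - 37725\right) \left(\left(\left(-13\right) 53 + G\right) - 2571\right) = \left(-42796 - 37725\right) \left(\left(\left(-13\right) 53 + 90\right) - 2571\right) = - 80521 \left(\left(-689 + 90\right) - 2571\right) = - 80521 \left(-599 - 2571\right) = \left(-80521\right) \left(-3170\right) = 255251570$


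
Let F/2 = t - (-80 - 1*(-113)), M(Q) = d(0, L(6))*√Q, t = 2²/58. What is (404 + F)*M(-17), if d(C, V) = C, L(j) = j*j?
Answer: 0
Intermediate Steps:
L(j) = j²
t = 2/29 (t = 4*(1/58) = 2/29 ≈ 0.068966)
M(Q) = 0 (M(Q) = 0*√Q = 0)
F = -1910/29 (F = 2*(2/29 - (-80 - 1*(-113))) = 2*(2/29 - (-80 + 113)) = 2*(2/29 - 1*33) = 2*(2/29 - 33) = 2*(-955/29) = -1910/29 ≈ -65.862)
(404 + F)*M(-17) = (404 - 1910/29)*0 = (9806/29)*0 = 0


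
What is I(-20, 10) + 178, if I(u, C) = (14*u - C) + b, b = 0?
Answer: -112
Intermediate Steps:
I(u, C) = -C + 14*u (I(u, C) = (14*u - C) + 0 = (-C + 14*u) + 0 = -C + 14*u)
I(-20, 10) + 178 = (-1*10 + 14*(-20)) + 178 = (-10 - 280) + 178 = -290 + 178 = -112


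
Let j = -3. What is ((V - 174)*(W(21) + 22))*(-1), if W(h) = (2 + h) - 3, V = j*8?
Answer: 8316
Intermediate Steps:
V = -24 (V = -3*8 = -24)
W(h) = -1 + h
((V - 174)*(W(21) + 22))*(-1) = ((-24 - 174)*((-1 + 21) + 22))*(-1) = -198*(20 + 22)*(-1) = -198*42*(-1) = -8316*(-1) = 8316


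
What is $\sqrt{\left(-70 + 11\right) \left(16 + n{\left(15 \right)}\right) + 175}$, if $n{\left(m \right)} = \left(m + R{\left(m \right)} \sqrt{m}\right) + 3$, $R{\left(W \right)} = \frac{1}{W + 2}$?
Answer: $\frac{\sqrt{-529159 - 1003 \sqrt{15}}}{17} \approx 42.947 i$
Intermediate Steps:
$R{\left(W \right)} = \frac{1}{2 + W}$
$n{\left(m \right)} = 3 + m + \frac{\sqrt{m}}{2 + m}$ ($n{\left(m \right)} = \left(m + \frac{\sqrt{m}}{2 + m}\right) + 3 = 3 + m + \frac{\sqrt{m}}{2 + m}$)
$\sqrt{\left(-70 + 11\right) \left(16 + n{\left(15 \right)}\right) + 175} = \sqrt{\left(-70 + 11\right) \left(16 + \frac{\sqrt{15} + \left(2 + 15\right) \left(3 + 15\right)}{2 + 15}\right) + 175} = \sqrt{- 59 \left(16 + \frac{\sqrt{15} + 17 \cdot 18}{17}\right) + 175} = \sqrt{- 59 \left(16 + \frac{\sqrt{15} + 306}{17}\right) + 175} = \sqrt{- 59 \left(16 + \frac{306 + \sqrt{15}}{17}\right) + 175} = \sqrt{- 59 \left(16 + \left(18 + \frac{\sqrt{15}}{17}\right)\right) + 175} = \sqrt{- 59 \left(34 + \frac{\sqrt{15}}{17}\right) + 175} = \sqrt{\left(-2006 - \frac{59 \sqrt{15}}{17}\right) + 175} = \sqrt{-1831 - \frac{59 \sqrt{15}}{17}}$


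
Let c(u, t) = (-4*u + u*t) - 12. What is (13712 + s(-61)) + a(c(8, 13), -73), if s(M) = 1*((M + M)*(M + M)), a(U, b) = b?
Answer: 28523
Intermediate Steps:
c(u, t) = -12 - 4*u + t*u (c(u, t) = (-4*u + t*u) - 12 = -12 - 4*u + t*u)
s(M) = 4*M**2 (s(M) = 1*((2*M)*(2*M)) = 1*(4*M**2) = 4*M**2)
(13712 + s(-61)) + a(c(8, 13), -73) = (13712 + 4*(-61)**2) - 73 = (13712 + 4*3721) - 73 = (13712 + 14884) - 73 = 28596 - 73 = 28523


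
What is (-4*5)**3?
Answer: -8000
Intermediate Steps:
(-4*5)**3 = (-20)**3 = -8000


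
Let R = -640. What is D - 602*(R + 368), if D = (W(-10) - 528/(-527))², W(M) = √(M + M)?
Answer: 45471181580/277729 + 2112*I*√5/527 ≈ 1.6373e+5 + 8.9612*I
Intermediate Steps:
W(M) = √2*√M (W(M) = √(2*M) = √2*√M)
D = (528/527 + 2*I*√5)² (D = (√2*√(-10) - 528/(-527))² = (√2*(I*√10) - 528*(-1/527))² = (2*I*√5 + 528/527)² = (528/527 + 2*I*√5)² ≈ -18.996 + 8.9612*I)
D - 602*(R + 368) = (-5275796/277729 + 2112*I*√5/527) - 602*(-640 + 368) = (-5275796/277729 + 2112*I*√5/527) - 602*(-272) = (-5275796/277729 + 2112*I*√5/527) + 163744 = 45471181580/277729 + 2112*I*√5/527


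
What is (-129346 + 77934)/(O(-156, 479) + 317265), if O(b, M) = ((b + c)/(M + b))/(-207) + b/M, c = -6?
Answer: -182949139292/1128983496813 ≈ -0.16205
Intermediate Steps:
O(b, M) = b/M - (-6 + b)/(207*(M + b)) (O(b, M) = ((b - 6)/(M + b))/(-207) + b/M = ((-6 + b)/(M + b))*(-1/207) + b/M = -(-6 + b)/(207*(M + b)) + b/M = b/M - (-6 + b)/(207*(M + b)))
(-129346 + 77934)/(O(-156, 479) + 317265) = (-129346 + 77934)/((1/207)*(6*479 + 207*(-156)² + 206*479*(-156))/(479*(479 - 156)) + 317265) = -51412/((1/207)*(1/479)*(2874 + 207*24336 - 15393144)/323 + 317265) = -51412/((1/207)*(1/479)*(1/323)*(2874 + 5037552 - 15393144) + 317265) = -51412/((1/207)*(1/479)*(1/323)*(-10352718) + 317265) = -51412/(-1150302/3558491 + 317265) = -51412/1128983496813/3558491 = -51412*3558491/1128983496813 = -182949139292/1128983496813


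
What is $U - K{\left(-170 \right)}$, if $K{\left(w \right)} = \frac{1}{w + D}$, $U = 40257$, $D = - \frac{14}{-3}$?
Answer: $\frac{19967475}{496} \approx 40257.0$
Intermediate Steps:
$D = \frac{14}{3}$ ($D = \left(-14\right) \left(- \frac{1}{3}\right) = \frac{14}{3} \approx 4.6667$)
$K{\left(w \right)} = \frac{1}{\frac{14}{3} + w}$ ($K{\left(w \right)} = \frac{1}{w + \frac{14}{3}} = \frac{1}{\frac{14}{3} + w}$)
$U - K{\left(-170 \right)} = 40257 - \frac{3}{14 + 3 \left(-170\right)} = 40257 - \frac{3}{14 - 510} = 40257 - \frac{3}{-496} = 40257 - 3 \left(- \frac{1}{496}\right) = 40257 - - \frac{3}{496} = 40257 + \frac{3}{496} = \frac{19967475}{496}$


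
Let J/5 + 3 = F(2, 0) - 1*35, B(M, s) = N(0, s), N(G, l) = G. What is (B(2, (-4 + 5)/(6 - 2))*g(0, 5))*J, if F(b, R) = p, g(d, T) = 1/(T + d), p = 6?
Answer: 0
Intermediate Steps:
F(b, R) = 6
B(M, s) = 0
J = -160 (J = -15 + 5*(6 - 1*35) = -15 + 5*(6 - 35) = -15 + 5*(-29) = -15 - 145 = -160)
(B(2, (-4 + 5)/(6 - 2))*g(0, 5))*J = (0/(5 + 0))*(-160) = (0/5)*(-160) = (0*(⅕))*(-160) = 0*(-160) = 0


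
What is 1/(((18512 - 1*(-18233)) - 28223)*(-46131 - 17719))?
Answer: -1/544129700 ≈ -1.8378e-9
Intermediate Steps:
1/(((18512 - 1*(-18233)) - 28223)*(-46131 - 17719)) = 1/(((18512 + 18233) - 28223)*(-63850)) = 1/((36745 - 28223)*(-63850)) = 1/(8522*(-63850)) = 1/(-544129700) = -1/544129700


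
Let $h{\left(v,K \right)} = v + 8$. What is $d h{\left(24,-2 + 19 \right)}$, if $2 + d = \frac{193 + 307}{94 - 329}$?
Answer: $- \frac{6208}{47} \approx -132.09$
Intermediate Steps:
$h{\left(v,K \right)} = 8 + v$
$d = - \frac{194}{47}$ ($d = -2 + \frac{193 + 307}{94 - 329} = -2 + \frac{500}{-235} = -2 + 500 \left(- \frac{1}{235}\right) = -2 - \frac{100}{47} = - \frac{194}{47} \approx -4.1277$)
$d h{\left(24,-2 + 19 \right)} = - \frac{194 \left(8 + 24\right)}{47} = \left(- \frac{194}{47}\right) 32 = - \frac{6208}{47}$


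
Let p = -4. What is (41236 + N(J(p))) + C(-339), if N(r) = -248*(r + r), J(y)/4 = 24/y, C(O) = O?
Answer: 52801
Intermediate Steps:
J(y) = 96/y (J(y) = 4*(24/y) = 96/y)
N(r) = -496*r
(41236 + N(J(p))) + C(-339) = (41236 - 47616/(-4)) - 339 = (41236 - 47616*(-1)/4) - 339 = (41236 - 496*(-24)) - 339 = (41236 + 11904) - 339 = 53140 - 339 = 52801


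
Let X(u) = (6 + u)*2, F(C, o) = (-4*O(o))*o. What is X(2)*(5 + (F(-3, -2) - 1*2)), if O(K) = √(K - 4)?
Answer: 48 + 128*I*√6 ≈ 48.0 + 313.53*I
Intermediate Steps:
O(K) = √(-4 + K)
F(C, o) = -4*o*√(-4 + o) (F(C, o) = (-4*√(-4 + o))*o = -4*o*√(-4 + o))
X(u) = 12 + 2*u
X(2)*(5 + (F(-3, -2) - 1*2)) = (12 + 2*2)*(5 + (-4*(-2)*√(-4 - 2) - 1*2)) = (12 + 4)*(5 + (-4*(-2)*√(-6) - 2)) = 16*(5 + (-4*(-2)*I*√6 - 2)) = 16*(5 + (8*I*√6 - 2)) = 16*(5 + (-2 + 8*I*√6)) = 16*(3 + 8*I*√6) = 48 + 128*I*√6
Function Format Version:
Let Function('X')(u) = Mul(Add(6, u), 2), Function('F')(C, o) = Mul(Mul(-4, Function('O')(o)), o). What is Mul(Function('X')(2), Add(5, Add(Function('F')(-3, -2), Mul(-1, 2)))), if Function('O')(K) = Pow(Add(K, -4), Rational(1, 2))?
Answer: Add(48, Mul(128, I, Pow(6, Rational(1, 2)))) ≈ Add(48.000, Mul(313.53, I))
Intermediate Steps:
Function('O')(K) = Pow(Add(-4, K), Rational(1, 2))
Function('F')(C, o) = Mul(-4, o, Pow(Add(-4, o), Rational(1, 2))) (Function('F')(C, o) = Mul(Mul(-4, Pow(Add(-4, o), Rational(1, 2))), o) = Mul(-4, o, Pow(Add(-4, o), Rational(1, 2))))
Function('X')(u) = Add(12, Mul(2, u))
Mul(Function('X')(2), Add(5, Add(Function('F')(-3, -2), Mul(-1, 2)))) = Mul(Add(12, Mul(2, 2)), Add(5, Add(Mul(-4, -2, Pow(Add(-4, -2), Rational(1, 2))), Mul(-1, 2)))) = Mul(Add(12, 4), Add(5, Add(Mul(-4, -2, Pow(-6, Rational(1, 2))), -2))) = Mul(16, Add(5, Add(Mul(-4, -2, Mul(I, Pow(6, Rational(1, 2)))), -2))) = Mul(16, Add(5, Add(Mul(8, I, Pow(6, Rational(1, 2))), -2))) = Mul(16, Add(5, Add(-2, Mul(8, I, Pow(6, Rational(1, 2)))))) = Mul(16, Add(3, Mul(8, I, Pow(6, Rational(1, 2))))) = Add(48, Mul(128, I, Pow(6, Rational(1, 2))))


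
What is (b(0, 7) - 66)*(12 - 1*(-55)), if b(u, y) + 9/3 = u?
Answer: -4623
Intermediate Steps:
b(u, y) = -3 + u
(b(0, 7) - 66)*(12 - 1*(-55)) = ((-3 + 0) - 66)*(12 - 1*(-55)) = (-3 - 66)*(12 + 55) = -69*67 = -4623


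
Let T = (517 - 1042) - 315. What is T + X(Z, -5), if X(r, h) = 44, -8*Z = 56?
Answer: -796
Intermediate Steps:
Z = -7 (Z = -1/8*56 = -7)
T = -840 (T = -525 - 315 = -840)
T + X(Z, -5) = -840 + 44 = -796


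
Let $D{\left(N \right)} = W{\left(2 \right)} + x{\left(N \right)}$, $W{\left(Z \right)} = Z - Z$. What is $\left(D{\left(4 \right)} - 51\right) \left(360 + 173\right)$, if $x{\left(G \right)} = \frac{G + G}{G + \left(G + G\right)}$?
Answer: $- \frac{80483}{3} \approx -26828.0$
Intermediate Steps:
$W{\left(Z \right)} = 0$
$x{\left(G \right)} = \frac{2}{3}$ ($x{\left(G \right)} = \frac{2 G}{G + 2 G} = \frac{2 G}{3 G} = 2 G \frac{1}{3 G} = \frac{2}{3}$)
$D{\left(N \right)} = \frac{2}{3}$ ($D{\left(N \right)} = 0 + \frac{2}{3} = \frac{2}{3}$)
$\left(D{\left(4 \right)} - 51\right) \left(360 + 173\right) = \left(\frac{2}{3} - 51\right) \left(360 + 173\right) = \left(- \frac{151}{3}\right) 533 = - \frac{80483}{3}$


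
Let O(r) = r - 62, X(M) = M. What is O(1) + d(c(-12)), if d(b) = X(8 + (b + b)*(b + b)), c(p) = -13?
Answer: 623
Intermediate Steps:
d(b) = 8 + 4*b² (d(b) = 8 + (b + b)*(b + b) = 8 + (2*b)*(2*b) = 8 + 4*b²)
O(r) = -62 + r
O(1) + d(c(-12)) = (-62 + 1) + (8 + 4*(-13)²) = -61 + (8 + 4*169) = -61 + (8 + 676) = -61 + 684 = 623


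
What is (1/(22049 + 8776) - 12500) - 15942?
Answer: -876724649/30825 ≈ -28442.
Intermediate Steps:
(1/(22049 + 8776) - 12500) - 15942 = (1/30825 - 12500) - 15942 = -385312499/30825 - 15942 = -876724649/30825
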